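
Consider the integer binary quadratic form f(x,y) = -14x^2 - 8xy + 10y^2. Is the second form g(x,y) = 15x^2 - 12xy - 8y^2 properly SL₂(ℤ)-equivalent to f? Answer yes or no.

D₁ = 624, D₂ = 624
river cycle of f (length 6): (10, 8, -14), (-14, 20, 4), (4, 20, -14), (-14, 8, 10), (10, 12, -12), (-12, 12, 10)
river cycle of g (length 4): (-8, 12, 15), (15, 18, -5), (-5, 22, 7), (7, 20, -8)
cycles differ ⇒ inequivalent

no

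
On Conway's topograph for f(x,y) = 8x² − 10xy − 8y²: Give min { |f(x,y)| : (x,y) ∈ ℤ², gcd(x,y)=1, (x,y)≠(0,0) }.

descent: ρ → (-8,10,8)  [lands on river]
river: ρ → (8,6,-10)
river: ρ → (-10,14,4)
river: ρ → (4,18,-2)
river: ρ → (-2,18,4)
river: ρ → (4,14,-10)
river: ρ → (-10,6,8)
river: ρ → (8,10,-8)
river: ρ → (-8,6,10)
river: ρ → (10,14,-4)
river: ρ → (-4,18,2)
river: ρ → (2,18,-4)
river: ρ → (-4,14,10)
river: ρ → (10,6,-8)
closes: descent 1, river 14
min |a| on river = 2

2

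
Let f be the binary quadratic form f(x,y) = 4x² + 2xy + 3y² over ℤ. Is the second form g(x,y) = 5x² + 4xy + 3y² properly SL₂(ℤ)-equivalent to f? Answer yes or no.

D₁ = -44, D₂ = -44
f: flip: (4,2,3)→(3,-2,4)
f: reduced (well bottom): (3,-2,4) with a≤c, −a<b≤a
g: flip: (5,4,3)→(3,-4,5)
g: translate: b→2 (≡-4 mod 6), so (3,-4,5)→(3,2,4)
g: reduced (well bottom): (3,2,4) with a≤c, −a<b≤a
reduced forms (3, -2, 4) vs (3, 2, 4) ⇒ inequivalent

no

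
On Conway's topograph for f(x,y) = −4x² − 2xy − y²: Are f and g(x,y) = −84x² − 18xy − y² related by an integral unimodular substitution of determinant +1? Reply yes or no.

D₁ = -12, D₂ = -12
f is negative-definite; reduce −f:
−f: flip: (4,2,1)→(1,-2,4)
−f: translate: b→0 (≡-2 mod 2), so (1,-2,4)→(1,0,3)
−f: reduced (well bottom): (1,0,3) with a≤c, −a<b≤a
flip sign back: reduced form of f is (-1,0,-3)
g is negative-definite; reduce −g:
−g: flip: (84,18,1)→(1,-18,84)
−g: translate: b→0 (≡-18 mod 2), so (1,-18,84)→(1,0,3)
−g: reduced (well bottom): (1,0,3) with a≤c, −a<b≤a
flip sign back: reduced form of g is (-1,0,-3)
reduced forms (-1, 0, -3) vs (-1, 0, -3) ⇒ equivalent

yes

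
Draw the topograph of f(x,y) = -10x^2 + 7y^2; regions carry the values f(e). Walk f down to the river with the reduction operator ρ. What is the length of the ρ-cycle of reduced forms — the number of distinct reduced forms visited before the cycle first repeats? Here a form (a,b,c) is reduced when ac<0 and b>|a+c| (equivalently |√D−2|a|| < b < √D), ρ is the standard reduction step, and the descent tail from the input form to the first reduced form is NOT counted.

D = 280, ⌊√D⌋ = 16
descent: ρ → (7,14,-3)  [lands on river]
river: ρ → (-3,16,2)
river: ρ → (2,16,-3)
river: ρ → (-3,14,7)
ρ-cycle length = 4 (tail of 1 descent step not counted)

4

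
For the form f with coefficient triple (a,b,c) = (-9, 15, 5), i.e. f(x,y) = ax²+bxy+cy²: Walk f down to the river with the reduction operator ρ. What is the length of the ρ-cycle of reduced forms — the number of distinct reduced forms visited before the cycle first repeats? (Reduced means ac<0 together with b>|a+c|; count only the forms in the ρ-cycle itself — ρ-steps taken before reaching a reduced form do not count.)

D = 405, ⌊√D⌋ = 20
river: ρ → (5,15,-9)
river: ρ → (-9,3,11)
river: ρ → (11,19,-1)
river: ρ → (-1,19,11)
river: ρ → (11,3,-9)
river: ρ → (-9,15,5)
ρ-cycle length = 6 (tail of 0 descent steps not counted)

6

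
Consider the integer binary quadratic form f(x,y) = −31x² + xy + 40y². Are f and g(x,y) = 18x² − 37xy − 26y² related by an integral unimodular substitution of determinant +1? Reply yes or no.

D₁ = 4961, D₂ = 3241
discriminants differ ⇒ not SL₂(ℤ)-equivalent

no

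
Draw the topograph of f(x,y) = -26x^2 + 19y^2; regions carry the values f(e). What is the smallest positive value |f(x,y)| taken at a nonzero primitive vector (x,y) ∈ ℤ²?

descent: ρ → (19,38,-7)  [lands on river]
river: ρ → (-7,32,34)
river: ρ → (34,36,-5)
river: ρ → (-5,44,2)
river: ρ → (2,44,-5)
river: ρ → (-5,36,34)
river: ρ → (34,32,-7)
river: ρ → (-7,38,19)
closes: descent 1, river 8
min |a| on river = 2

2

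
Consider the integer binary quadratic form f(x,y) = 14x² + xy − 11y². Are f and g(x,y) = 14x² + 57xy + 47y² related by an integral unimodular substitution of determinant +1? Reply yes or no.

D₁ = 617, D₂ = 617
river cycle of f (length 34): (-11, 21, 4), (4, 19, -16), (-16, 13, 7), (7, 15, -14), (-14, 13, 8), (8, 19, -8), (-8, 13, 14), (14, 15, -7), (-7, 13, 16), (16, 19, -4), … (24 more)
river cycle of g (length 34): (4, 19, -16), (-16, 13, 7), (7, 15, -14), (-14, 13, 8), (8, 19, -8), (-8, 13, 14), (14, 15, -7), (-7, 13, 16), (16, 19, -4), (-4, 21, 11), … (24 more)
cycles coincide ⇒ equivalent

yes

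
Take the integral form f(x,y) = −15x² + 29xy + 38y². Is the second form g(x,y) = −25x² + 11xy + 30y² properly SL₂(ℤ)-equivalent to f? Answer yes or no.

D₁ = 3121, D₂ = 3121
river cycle of f (length 38): (38, 47, -6), (-6, 49, 30), (30, 11, -25), (-25, 39, 16), (16, 25, -39), (-39, 53, 2), (2, 55, -12), (-12, 41, 30), (30, 19, -23), (-23, 27, 26), … (28 more)
river cycle of g (length 38): (30, 49, -6), (-6, 47, 38), (38, 29, -15), (-15, 31, 36), (36, 41, -10), (-10, 39, 40), (40, 41, -9), (-9, 49, 20), (20, 31, -27), (-27, 23, 24), … (28 more)
cycles differ ⇒ inequivalent

no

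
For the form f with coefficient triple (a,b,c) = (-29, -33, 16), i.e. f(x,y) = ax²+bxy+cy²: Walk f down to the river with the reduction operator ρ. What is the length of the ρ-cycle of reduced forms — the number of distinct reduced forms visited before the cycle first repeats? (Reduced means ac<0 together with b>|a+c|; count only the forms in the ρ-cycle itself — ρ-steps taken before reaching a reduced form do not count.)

D = 2945, ⌊√D⌋ = 54
descent: ρ → (16,33,-29)  [lands on river]
river: ρ → (-29,25,20)
river: ρ → (20,15,-34)
river: ρ → (-34,53,1)
river: ρ → (1,53,-34)
river: ρ → (-34,15,20)
river: ρ → (20,25,-29)
river: ρ → (-29,33,16)
river: ρ → (16,31,-31)
river: ρ → (-31,31,16)
ρ-cycle length = 10 (tail of 1 descent step not counted)

10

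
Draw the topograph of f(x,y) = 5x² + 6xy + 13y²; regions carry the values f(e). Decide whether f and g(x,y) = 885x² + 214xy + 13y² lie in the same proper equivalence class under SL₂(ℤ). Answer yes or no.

D₁ = -224, D₂ = -224
f: translate: b→-4 (≡6 mod 10), so (5,6,13)→(5,-4,12)
f: reduced (well bottom): (5,-4,12) with a≤c, −a<b≤a
g: flip: (885,214,13)→(13,-214,885)
g: translate: b→-6 (≡-214 mod 26), so (13,-214,885)→(13,-6,5)
g: flip: (13,-6,5)→(5,6,13)
g: translate: b→-4 (≡6 mod 10), so (5,6,13)→(5,-4,12)
g: reduced (well bottom): (5,-4,12) with a≤c, −a<b≤a
reduced forms (5, -4, 12) vs (5, -4, 12) ⇒ equivalent

yes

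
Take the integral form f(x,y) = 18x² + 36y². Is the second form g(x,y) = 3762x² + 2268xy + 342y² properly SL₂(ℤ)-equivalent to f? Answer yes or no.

D₁ = -2592, D₂ = -2592
f: reduced (well bottom): (18,0,36) with a≤c, −a<b≤a
g: flip: (3762,2268,342)→(342,-2268,3762)
g: translate: b→-216 (≡-2268 mod 684), so (342,-2268,3762)→(342,-216,36)
g: flip: (342,-216,36)→(36,216,342)
g: translate: b→0 (≡216 mod 72), so (36,216,342)→(36,0,18)
g: flip: (36,0,18)→(18,0,36)
g: reduced (well bottom): (18,0,36) with a≤c, −a<b≤a
reduced forms (18, 0, 36) vs (18, 0, 36) ⇒ equivalent

yes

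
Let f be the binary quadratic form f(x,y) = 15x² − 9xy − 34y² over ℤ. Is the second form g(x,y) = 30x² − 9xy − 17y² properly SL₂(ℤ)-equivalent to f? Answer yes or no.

D₁ = 2121, D₂ = 2121
river cycle of f (length 24): (15, 21, -28), (-28, 35, 8), (8, 45, -3), (-3, 45, 8), (8, 35, -28), (-28, 21, 15), (15, 39, -10), (-10, 41, 11), (11, 25, -34), (-34, 43, 2), … (14 more)
river cycle of g (length 28): (-17, 43, 4), (4, 45, -6), (-6, 39, 25), (25, 11, -20), (-20, 29, 16), (16, 35, -14), (-14, 21, 30), (30, 39, -5), (-5, 41, 22), (22, 3, -24), … (18 more)
cycles differ ⇒ inequivalent

no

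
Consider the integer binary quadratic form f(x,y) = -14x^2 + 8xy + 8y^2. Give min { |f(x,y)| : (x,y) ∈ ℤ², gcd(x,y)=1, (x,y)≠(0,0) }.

river: ρ → (8,8,-14)
river: ρ → (-14,20,2)
river: ρ → (2,20,-14)
river: ρ → (-14,8,8)
closes: descent 0, river 4
min |a| on river = 2

2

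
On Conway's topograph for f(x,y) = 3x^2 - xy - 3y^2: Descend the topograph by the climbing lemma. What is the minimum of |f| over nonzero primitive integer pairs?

descent: ρ → (-3,1,3)  [lands on river]
river: ρ → (3,5,-1)
river: ρ → (-1,5,3)
river: ρ → (3,1,-3)
river: ρ → (-3,5,1)
river: ρ → (1,5,-3)
closes: descent 1, river 6
min |a| on river = 1

1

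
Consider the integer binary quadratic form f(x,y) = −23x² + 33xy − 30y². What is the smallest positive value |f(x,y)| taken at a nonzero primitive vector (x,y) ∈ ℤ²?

translate: b→13 (≡-33 mod 46), so (23,-33,30)→(23,13,20)
flip: (23,13,20)→(20,-13,23)
reduced (well bottom): (20,-13,23) with a≤c, −a<b≤a
well minimum |f| = |-20| = 20 (negative-definite)

20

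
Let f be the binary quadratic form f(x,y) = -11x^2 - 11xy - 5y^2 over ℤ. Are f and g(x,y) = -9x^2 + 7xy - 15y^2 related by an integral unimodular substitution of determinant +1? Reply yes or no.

D₁ = -99, D₂ = -491
discriminants differ ⇒ not SL₂(ℤ)-equivalent

no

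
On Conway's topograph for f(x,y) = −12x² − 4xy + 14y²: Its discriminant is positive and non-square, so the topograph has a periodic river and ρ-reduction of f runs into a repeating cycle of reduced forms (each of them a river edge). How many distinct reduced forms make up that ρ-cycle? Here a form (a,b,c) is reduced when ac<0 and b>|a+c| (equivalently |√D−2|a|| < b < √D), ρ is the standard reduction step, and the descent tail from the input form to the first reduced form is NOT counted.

D = 688, ⌊√D⌋ = 26
descent: ρ → (14,4,-12)  [lands on river]
river: ρ → (-12,20,6)
river: ρ → (6,16,-18)
river: ρ → (-18,20,4)
river: ρ → (4,20,-18)
river: ρ → (-18,16,6)
river: ρ → (6,20,-12)
river: ρ → (-12,4,14)
river: ρ → (14,24,-2)
river: ρ → (-2,24,14)
ρ-cycle length = 10 (tail of 1 descent step not counted)

10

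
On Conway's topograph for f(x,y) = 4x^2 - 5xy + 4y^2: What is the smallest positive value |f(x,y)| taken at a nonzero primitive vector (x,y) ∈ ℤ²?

translate: b→3 (≡-5 mod 8), so (4,-5,4)→(4,3,3)
flip: (4,3,3)→(3,-3,4)
translate: b→3 (≡-3 mod 6), so (3,-3,4)→(3,3,4)
reduced (well bottom): (3,3,4) with a≤c, −a<b≤a
well minimum = a = 3

3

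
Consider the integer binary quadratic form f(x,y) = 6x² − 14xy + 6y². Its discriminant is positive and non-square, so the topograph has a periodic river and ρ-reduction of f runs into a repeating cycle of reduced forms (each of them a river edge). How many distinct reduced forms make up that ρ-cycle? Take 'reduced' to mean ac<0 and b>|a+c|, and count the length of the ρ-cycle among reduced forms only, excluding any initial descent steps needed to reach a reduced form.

D = 52, ⌊√D⌋ = 7
descent: ρ → (6,2,-2)
descent: ρ → (-2,6,2)  [lands on river]
river: ρ → (2,6,-2)
ρ-cycle length = 2 (tail of 2 descent steps not counted)

2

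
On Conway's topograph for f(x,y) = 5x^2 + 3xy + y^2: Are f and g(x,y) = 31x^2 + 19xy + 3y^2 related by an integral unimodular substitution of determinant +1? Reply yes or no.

D₁ = -11, D₂ = -11
f: flip: (5,3,1)→(1,-3,5)
f: translate: b→1 (≡-3 mod 2), so (1,-3,5)→(1,1,3)
f: reduced (well bottom): (1,1,3) with a≤c, −a<b≤a
g: flip: (31,19,3)→(3,-19,31)
g: translate: b→-1 (≡-19 mod 6), so (3,-19,31)→(3,-1,1)
g: flip: (3,-1,1)→(1,1,3)
g: reduced (well bottom): (1,1,3) with a≤c, −a<b≤a
reduced forms (1, 1, 3) vs (1, 1, 3) ⇒ equivalent

yes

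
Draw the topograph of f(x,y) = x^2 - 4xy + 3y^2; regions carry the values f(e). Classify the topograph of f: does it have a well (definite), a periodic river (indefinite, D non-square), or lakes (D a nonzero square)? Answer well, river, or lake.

D = b²−4ac = (-4)² − 4·1·3 = 4
D = 2² is a perfect square ⇒ form factors over ℤ ⇒ lakes

lake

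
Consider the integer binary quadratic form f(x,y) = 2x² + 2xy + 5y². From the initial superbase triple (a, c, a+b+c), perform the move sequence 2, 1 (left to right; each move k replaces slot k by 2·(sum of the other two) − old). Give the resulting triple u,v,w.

start (2,5,9) = (f(1,0),f(0,1),f(1,1))
replace slot 2: 2·(2+9) − 5 = 17 → (2,17,9)
replace slot 1: 2·(17+9) − 2 = 50 → (50,17,9)

50,17,9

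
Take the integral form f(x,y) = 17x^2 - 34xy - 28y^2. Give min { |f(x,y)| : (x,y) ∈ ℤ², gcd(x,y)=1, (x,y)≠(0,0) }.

descent: ρ → (-28,34,17)  [lands on river]
river: ρ → (17,34,-28)
river: ρ → (-28,22,23)
river: ρ → (23,24,-27)
river: ρ → (-27,30,20)
river: ρ → (20,50,-7)
river: ρ → (-7,48,27)
river: ρ → (27,6,-28)
river: ρ → (-28,50,5)
river: ρ → (5,50,-28)
river: ρ → (-28,6,27)
river: ρ → (27,48,-7)
river: ρ → (-7,50,20)
river: ρ → (20,30,-27)
river: ρ → (-27,24,23)
river: ρ → (23,22,-28)
closes: descent 1, river 16
min |a| on river = 5

5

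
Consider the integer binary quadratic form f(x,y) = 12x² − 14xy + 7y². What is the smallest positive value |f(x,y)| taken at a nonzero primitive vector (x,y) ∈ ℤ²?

translate: b→10 (≡-14 mod 24), so (12,-14,7)→(12,10,5)
flip: (12,10,5)→(5,-10,12)
translate: b→0 (≡-10 mod 10), so (5,-10,12)→(5,0,7)
reduced (well bottom): (5,0,7) with a≤c, −a<b≤a
well minimum = a = 5

5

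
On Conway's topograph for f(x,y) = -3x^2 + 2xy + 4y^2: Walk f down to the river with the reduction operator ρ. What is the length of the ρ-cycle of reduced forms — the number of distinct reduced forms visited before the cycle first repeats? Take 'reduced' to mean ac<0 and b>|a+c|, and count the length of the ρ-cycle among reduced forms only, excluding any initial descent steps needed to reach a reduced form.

D = 52, ⌊√D⌋ = 7
river: ρ → (4,6,-1)
river: ρ → (-1,6,4)
river: ρ → (4,2,-3)
river: ρ → (-3,4,3)
river: ρ → (3,2,-4)
river: ρ → (-4,6,1)
river: ρ → (1,6,-4)
river: ρ → (-4,2,3)
river: ρ → (3,4,-3)
river: ρ → (-3,2,4)
ρ-cycle length = 10 (tail of 0 descent steps not counted)

10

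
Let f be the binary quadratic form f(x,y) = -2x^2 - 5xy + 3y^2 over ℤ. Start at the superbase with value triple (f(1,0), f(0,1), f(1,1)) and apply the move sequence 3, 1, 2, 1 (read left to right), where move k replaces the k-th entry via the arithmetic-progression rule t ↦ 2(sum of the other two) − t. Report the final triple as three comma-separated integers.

start (-2,3,-4) = (f(1,0),f(0,1),f(1,1))
replace slot 3: 2·((-2)+3) − (-4) = 6 → (-2,3,6)
replace slot 1: 2·(3+6) − (-2) = 20 → (20,3,6)
replace slot 2: 2·(20+6) − 3 = 49 → (20,49,6)
replace slot 1: 2·(49+6) − 20 = 90 → (90,49,6)

90,49,6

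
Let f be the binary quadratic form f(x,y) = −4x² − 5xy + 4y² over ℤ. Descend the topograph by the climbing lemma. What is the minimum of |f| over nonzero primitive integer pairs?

descent: ρ → (4,5,-4)  [lands on river]
river: ρ → (-4,3,5)
river: ρ → (5,7,-2)
river: ρ → (-2,9,1)
river: ρ → (1,9,-2)
river: ρ → (-2,7,5)
river: ρ → (5,3,-4)
river: ρ → (-4,5,4)
river: ρ → (4,3,-5)
river: ρ → (-5,7,2)
river: ρ → (2,9,-1)
river: ρ → (-1,9,2)
river: ρ → (2,7,-5)
river: ρ → (-5,3,4)
closes: descent 1, river 14
min |a| on river = 1

1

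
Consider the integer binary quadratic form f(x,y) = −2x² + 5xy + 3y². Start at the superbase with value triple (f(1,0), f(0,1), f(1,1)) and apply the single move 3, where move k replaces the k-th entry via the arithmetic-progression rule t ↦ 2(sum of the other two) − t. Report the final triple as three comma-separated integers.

start (-2,3,6) = (f(1,0),f(0,1),f(1,1))
replace slot 3: 2·((-2)+3) − 6 = -4 → (-2,3,-4)

-2,3,-4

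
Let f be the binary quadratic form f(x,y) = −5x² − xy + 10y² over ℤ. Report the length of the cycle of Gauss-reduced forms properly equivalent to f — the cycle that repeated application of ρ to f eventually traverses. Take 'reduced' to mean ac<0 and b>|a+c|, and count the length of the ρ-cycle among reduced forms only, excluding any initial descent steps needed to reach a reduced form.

D = 201, ⌊√D⌋ = 14
descent: ρ → (10,1,-5)
descent: ρ → (-5,9,6)  [lands on river]
river: ρ → (6,3,-8)
river: ρ → (-8,13,1)
river: ρ → (1,13,-8)
river: ρ → (-8,3,6)
river: ρ → (6,9,-5)
river: ρ → (-5,11,4)
river: ρ → (4,13,-2)
river: ρ → (-2,11,10)
river: ρ → (10,9,-3)
river: ρ → (-3,9,10)
river: ρ → (10,11,-2)
river: ρ → (-2,13,4)
river: ρ → (4,11,-5)
ρ-cycle length = 14 (tail of 2 descent steps not counted)

14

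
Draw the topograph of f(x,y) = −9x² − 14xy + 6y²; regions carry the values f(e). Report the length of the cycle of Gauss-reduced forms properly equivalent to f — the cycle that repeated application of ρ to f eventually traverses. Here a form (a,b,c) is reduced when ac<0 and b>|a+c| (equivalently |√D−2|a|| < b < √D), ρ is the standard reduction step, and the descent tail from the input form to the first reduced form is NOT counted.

D = 412, ⌊√D⌋ = 20
descent: ρ → (6,14,-9)  [lands on river]
river: ρ → (-9,4,11)
river: ρ → (11,18,-2)
river: ρ → (-2,18,11)
river: ρ → (11,4,-9)
river: ρ → (-9,14,6)
river: ρ → (6,10,-13)
river: ρ → (-13,16,3)
river: ρ → (3,20,-1)
river: ρ → (-1,20,3)
river: ρ → (3,16,-13)
river: ρ → (-13,10,6)
ρ-cycle length = 12 (tail of 1 descent step not counted)

12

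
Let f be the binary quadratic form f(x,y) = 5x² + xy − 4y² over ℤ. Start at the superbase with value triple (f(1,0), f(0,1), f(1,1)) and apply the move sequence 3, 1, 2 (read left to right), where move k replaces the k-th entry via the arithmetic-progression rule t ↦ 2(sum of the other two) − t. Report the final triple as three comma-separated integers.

start (5,-4,2) = (f(1,0),f(0,1),f(1,1))
replace slot 3: 2·(5+(-4)) − 2 = 0 → (5,-4,0)
replace slot 1: 2·((-4)+0) − 5 = -13 → (-13,-4,0)
replace slot 2: 2·((-13)+0) − (-4) = -22 → (-13,-22,0)

-13,-22,0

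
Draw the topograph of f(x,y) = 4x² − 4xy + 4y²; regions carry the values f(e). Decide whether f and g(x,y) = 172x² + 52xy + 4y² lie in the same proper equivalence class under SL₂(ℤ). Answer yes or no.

D₁ = -48, D₂ = -48
f: translate: b→4 (≡-4 mod 8), so (4,-4,4)→(4,4,4)
f: reduced (well bottom): (4,4,4) with a≤c, −a<b≤a
g: flip: (172,52,4)→(4,-52,172)
g: translate: b→4 (≡-52 mod 8), so (4,-52,172)→(4,4,4)
g: reduced (well bottom): (4,4,4) with a≤c, −a<b≤a
reduced forms (4, 4, 4) vs (4, 4, 4) ⇒ equivalent

yes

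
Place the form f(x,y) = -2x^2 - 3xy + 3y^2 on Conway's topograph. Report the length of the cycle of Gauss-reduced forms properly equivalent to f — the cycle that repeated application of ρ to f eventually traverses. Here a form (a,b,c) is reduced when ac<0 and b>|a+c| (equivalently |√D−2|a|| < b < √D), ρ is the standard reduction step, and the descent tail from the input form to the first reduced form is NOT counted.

D = 33, ⌊√D⌋ = 5
descent: ρ → (3,3,-2)  [lands on river]
river: ρ → (-2,5,1)
river: ρ → (1,5,-2)
river: ρ → (-2,3,3)
ρ-cycle length = 4 (tail of 1 descent step not counted)

4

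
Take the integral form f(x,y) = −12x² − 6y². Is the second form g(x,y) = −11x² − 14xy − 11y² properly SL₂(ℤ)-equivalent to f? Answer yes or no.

D₁ = -288, D₂ = -288
f is negative-definite; reduce −f:
−f: flip: (12,0,6)→(6,0,12)
−f: reduced (well bottom): (6,0,12) with a≤c, −a<b≤a
flip sign back: reduced form of f is (-6,0,-12)
g is negative-definite; reduce −g:
−g: translate: b→-8 (≡14 mod 22), so (11,14,11)→(11,-8,8)
−g: flip: (11,-8,8)→(8,8,11)
−g: reduced (well bottom): (8,8,11) with a≤c, −a<b≤a
flip sign back: reduced form of g is (-8,-8,-11)
reduced forms (-6, 0, -12) vs (-8, -8, -11) ⇒ inequivalent

no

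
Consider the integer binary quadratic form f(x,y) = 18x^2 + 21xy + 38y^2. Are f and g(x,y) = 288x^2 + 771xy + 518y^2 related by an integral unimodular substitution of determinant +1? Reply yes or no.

D₁ = -2295, D₂ = -2295
f: translate: b→-15 (≡21 mod 36), so (18,21,38)→(18,-15,35)
f: reduced (well bottom): (18,-15,35) with a≤c, −a<b≤a
g: translate: b→195 (≡771 mod 576), so (288,771,518)→(288,195,35)
g: flip: (288,195,35)→(35,-195,288)
g: translate: b→15 (≡-195 mod 70), so (35,-195,288)→(35,15,18)
g: flip: (35,15,18)→(18,-15,35)
g: reduced (well bottom): (18,-15,35) with a≤c, −a<b≤a
reduced forms (18, -15, 35) vs (18, -15, 35) ⇒ equivalent

yes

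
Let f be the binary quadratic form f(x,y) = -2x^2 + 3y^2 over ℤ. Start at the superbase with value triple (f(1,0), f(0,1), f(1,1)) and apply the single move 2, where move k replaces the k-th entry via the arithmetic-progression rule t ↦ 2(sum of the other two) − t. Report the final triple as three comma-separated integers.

start (-2,3,1) = (f(1,0),f(0,1),f(1,1))
replace slot 2: 2·((-2)+1) − 3 = -5 → (-2,-5,1)

-2,-5,1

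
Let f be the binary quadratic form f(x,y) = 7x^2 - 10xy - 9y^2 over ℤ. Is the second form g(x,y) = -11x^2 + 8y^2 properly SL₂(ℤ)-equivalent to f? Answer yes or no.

D₁ = 352, D₂ = 352
river cycle of f (length 6): (-9, 10, 7), (7, 18, -1), (-1, 18, 7), (7, 10, -9), (-9, 8, 8), (8, 8, -9)
river cycle of g (length 6): (8, 16, -3), (-3, 14, 13), (13, 12, -4), (-4, 12, 13), (13, 14, -3), (-3, 16, 8)
cycles differ ⇒ inequivalent

no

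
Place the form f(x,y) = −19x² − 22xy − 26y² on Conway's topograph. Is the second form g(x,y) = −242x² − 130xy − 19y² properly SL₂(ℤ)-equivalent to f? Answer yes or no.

D₁ = -1492, D₂ = -1492
f is negative-definite; reduce −f:
−f: translate: b→-16 (≡22 mod 38), so (19,22,26)→(19,-16,23)
−f: reduced (well bottom): (19,-16,23) with a≤c, −a<b≤a
flip sign back: reduced form of f is (-19,16,-23)
g is negative-definite; reduce −g:
−g: flip: (242,130,19)→(19,-130,242)
−g: translate: b→-16 (≡-130 mod 38), so (19,-130,242)→(19,-16,23)
−g: reduced (well bottom): (19,-16,23) with a≤c, −a<b≤a
flip sign back: reduced form of g is (-19,16,-23)
reduced forms (-19, 16, -23) vs (-19, 16, -23) ⇒ equivalent

yes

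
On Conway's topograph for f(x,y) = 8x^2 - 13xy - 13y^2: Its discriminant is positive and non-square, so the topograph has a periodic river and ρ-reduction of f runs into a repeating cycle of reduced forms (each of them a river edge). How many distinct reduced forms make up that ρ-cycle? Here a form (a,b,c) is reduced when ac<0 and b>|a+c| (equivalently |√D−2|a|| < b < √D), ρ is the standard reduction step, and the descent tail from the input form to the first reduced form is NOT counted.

D = 585, ⌊√D⌋ = 24
descent: ρ → (-13,13,8)  [lands on river]
river: ρ → (8,19,-7)
river: ρ → (-7,23,2)
river: ρ → (2,21,-18)
river: ρ → (-18,15,5)
river: ρ → (5,15,-18)
river: ρ → (-18,21,2)
river: ρ → (2,23,-7)
river: ρ → (-7,19,8)
river: ρ → (8,13,-13)
ρ-cycle length = 10 (tail of 1 descent step not counted)

10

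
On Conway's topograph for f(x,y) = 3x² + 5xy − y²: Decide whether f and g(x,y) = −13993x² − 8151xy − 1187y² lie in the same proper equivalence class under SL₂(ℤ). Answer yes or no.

D₁ = 37, D₂ = 37
river cycle of f (length 6): (-1, 5, 3), (3, 1, -3), (-3, 5, 1), (1, 5, -3), (-3, 1, 3), (3, 5, -1)
river cycle of g (length 6): (-1, 5, 3), (3, 1, -3), (-3, 5, 1), (1, 5, -3), (-3, 1, 3), (3, 5, -1)
cycles coincide ⇒ equivalent

yes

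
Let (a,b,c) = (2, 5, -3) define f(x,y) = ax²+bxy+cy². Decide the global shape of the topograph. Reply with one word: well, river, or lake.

D = b²−4ac = 5² − 4·2·(-3) = 49
D = 7² is a perfect square ⇒ form factors over ℤ ⇒ lakes

lake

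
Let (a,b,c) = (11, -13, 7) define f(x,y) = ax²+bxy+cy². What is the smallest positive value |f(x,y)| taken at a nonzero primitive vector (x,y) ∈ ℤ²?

translate: b→9 (≡-13 mod 22), so (11,-13,7)→(11,9,5)
flip: (11,9,5)→(5,-9,11)
translate: b→1 (≡-9 mod 10), so (5,-9,11)→(5,1,7)
reduced (well bottom): (5,1,7) with a≤c, −a<b≤a
well minimum = a = 5

5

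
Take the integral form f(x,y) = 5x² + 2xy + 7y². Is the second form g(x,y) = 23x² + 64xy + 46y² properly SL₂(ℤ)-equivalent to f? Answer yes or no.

D₁ = -136, D₂ = -136
f: reduced (well bottom): (5,2,7) with a≤c, −a<b≤a
g: translate: b→18 (≡64 mod 46), so (23,64,46)→(23,18,5)
g: flip: (23,18,5)→(5,-18,23)
g: translate: b→2 (≡-18 mod 10), so (5,-18,23)→(5,2,7)
g: reduced (well bottom): (5,2,7) with a≤c, −a<b≤a
reduced forms (5, 2, 7) vs (5, 2, 7) ⇒ equivalent

yes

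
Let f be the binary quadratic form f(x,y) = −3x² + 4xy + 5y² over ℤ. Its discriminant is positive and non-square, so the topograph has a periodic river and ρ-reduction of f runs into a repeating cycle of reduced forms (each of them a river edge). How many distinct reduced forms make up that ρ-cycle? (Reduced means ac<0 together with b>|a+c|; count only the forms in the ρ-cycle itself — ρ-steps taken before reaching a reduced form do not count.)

D = 76, ⌊√D⌋ = 8
river: ρ → (5,6,-2)
river: ρ → (-2,6,5)
river: ρ → (5,4,-3)
river: ρ → (-3,8,1)
river: ρ → (1,8,-3)
river: ρ → (-3,4,5)
ρ-cycle length = 6 (tail of 0 descent steps not counted)

6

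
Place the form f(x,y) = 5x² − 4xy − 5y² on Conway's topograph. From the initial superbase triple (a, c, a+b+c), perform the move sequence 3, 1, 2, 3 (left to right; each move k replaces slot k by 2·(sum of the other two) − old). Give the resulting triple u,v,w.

start (5,-5,-4) = (f(1,0),f(0,1),f(1,1))
replace slot 3: 2·(5+(-5)) − (-4) = 4 → (5,-5,4)
replace slot 1: 2·((-5)+4) − 5 = -7 → (-7,-5,4)
replace slot 2: 2·((-7)+4) − (-5) = -1 → (-7,-1,4)
replace slot 3: 2·((-7)+(-1)) − 4 = -20 → (-7,-1,-20)

-7,-1,-20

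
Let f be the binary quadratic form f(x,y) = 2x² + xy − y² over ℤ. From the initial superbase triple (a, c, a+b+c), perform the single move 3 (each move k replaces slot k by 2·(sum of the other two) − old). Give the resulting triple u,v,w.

start (2,-1,2) = (f(1,0),f(0,1),f(1,1))
replace slot 3: 2·(2+(-1)) − 2 = 0 → (2,-1,0)

2,-1,0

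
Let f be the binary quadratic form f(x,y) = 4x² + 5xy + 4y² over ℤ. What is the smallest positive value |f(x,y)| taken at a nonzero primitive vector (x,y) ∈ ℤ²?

translate: b→-3 (≡5 mod 8), so (4,5,4)→(4,-3,3)
flip: (4,-3,3)→(3,3,4)
reduced (well bottom): (3,3,4) with a≤c, −a<b≤a
well minimum = a = 3

3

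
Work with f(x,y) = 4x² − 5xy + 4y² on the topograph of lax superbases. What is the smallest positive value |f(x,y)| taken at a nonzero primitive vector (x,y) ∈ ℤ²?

translate: b→3 (≡-5 mod 8), so (4,-5,4)→(4,3,3)
flip: (4,3,3)→(3,-3,4)
translate: b→3 (≡-3 mod 6), so (3,-3,4)→(3,3,4)
reduced (well bottom): (3,3,4) with a≤c, −a<b≤a
well minimum = a = 3

3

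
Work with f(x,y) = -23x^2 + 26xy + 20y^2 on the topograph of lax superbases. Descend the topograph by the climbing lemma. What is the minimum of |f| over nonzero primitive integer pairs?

river: ρ → (20,14,-29)
river: ρ → (-29,44,5)
river: ρ → (5,46,-20)
river: ρ → (-20,34,17)
river: ρ → (17,34,-20)
river: ρ → (-20,46,5)
river: ρ → (5,44,-29)
river: ρ → (-29,14,20)
river: ρ → (20,26,-23)
river: ρ → (-23,20,23)
river: ρ → (23,26,-20)
river: ρ → (-20,14,29)
river: ρ → (29,44,-5)
river: ρ → (-5,46,20)
river: ρ → (20,34,-17)
river: ρ → (-17,34,20)
river: ρ → (20,46,-5)
river: ρ → (-5,44,29)
river: ρ → (29,14,-20)
river: ρ → (-20,26,23)
river: ρ → (23,20,-23)
river: ρ → (-23,26,20)
closes: descent 0, river 22
min |a| on river = 5

5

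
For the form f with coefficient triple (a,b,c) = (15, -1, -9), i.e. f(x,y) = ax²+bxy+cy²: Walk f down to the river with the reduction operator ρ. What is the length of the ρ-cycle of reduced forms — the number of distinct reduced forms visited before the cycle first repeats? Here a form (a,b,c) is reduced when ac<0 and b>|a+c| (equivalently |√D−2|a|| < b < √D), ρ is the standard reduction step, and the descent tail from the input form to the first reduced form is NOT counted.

D = 541, ⌊√D⌋ = 23
descent: ρ → (-9,19,5)  [lands on river]
river: ρ → (5,21,-5)
river: ρ → (-5,19,9)
river: ρ → (9,17,-7)
river: ρ → (-7,11,15)
river: ρ → (15,19,-3)
river: ρ → (-3,23,1)
river: ρ → (1,23,-3)
river: ρ → (-3,19,15)
river: ρ → (15,11,-7)
river: ρ → (-7,17,9)
river: ρ → (9,19,-5)
river: ρ → (-5,21,5)
river: ρ → (5,19,-9)
river: ρ → (-9,17,7)
river: ρ → (7,11,-15)
river: ρ → (-15,19,3)
river: ρ → (3,23,-1)
river: ρ → (-1,23,3)
river: ρ → (3,19,-15)
river: ρ → (-15,11,7)
river: ρ → (7,17,-9)
ρ-cycle length = 22 (tail of 1 descent step not counted)

22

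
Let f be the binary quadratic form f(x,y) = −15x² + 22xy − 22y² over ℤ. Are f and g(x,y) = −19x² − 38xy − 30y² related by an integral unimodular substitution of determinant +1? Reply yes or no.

D₁ = -836, D₂ = -836
f is negative-definite; reduce −f:
−f: translate: b→8 (≡-22 mod 30), so (15,-22,22)→(15,8,15)
−f: reduced (well bottom): (15,8,15) with a≤c, −a<b≤a
flip sign back: reduced form of f is (-15,-8,-15)
g is negative-definite; reduce −g:
−g: translate: b→0 (≡38 mod 38), so (19,38,30)→(19,0,11)
−g: flip: (19,0,11)→(11,0,19)
−g: reduced (well bottom): (11,0,19) with a≤c, −a<b≤a
flip sign back: reduced form of g is (-11,0,-19)
reduced forms (-15, -8, -15) vs (-11, 0, -19) ⇒ inequivalent

no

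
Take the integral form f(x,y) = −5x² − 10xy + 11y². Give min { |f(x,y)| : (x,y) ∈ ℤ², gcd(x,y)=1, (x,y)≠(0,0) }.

descent: ρ → (11,10,-5)  [lands on river]
river: ρ → (-5,10,11)
river: ρ → (11,12,-4)
river: ρ → (-4,12,11)
closes: descent 1, river 4
min |a| on river = 4

4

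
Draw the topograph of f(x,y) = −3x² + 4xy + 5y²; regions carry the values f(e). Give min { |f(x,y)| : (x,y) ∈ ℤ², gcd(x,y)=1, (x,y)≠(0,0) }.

river: ρ → (5,6,-2)
river: ρ → (-2,6,5)
river: ρ → (5,4,-3)
river: ρ → (-3,8,1)
river: ρ → (1,8,-3)
river: ρ → (-3,4,5)
closes: descent 0, river 6
min |a| on river = 1

1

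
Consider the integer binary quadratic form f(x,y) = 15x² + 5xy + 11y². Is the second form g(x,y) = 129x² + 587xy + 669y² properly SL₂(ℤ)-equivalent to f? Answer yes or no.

D₁ = -635, D₂ = -635
f: flip: (15,5,11)→(11,-5,15)
f: reduced (well bottom): (11,-5,15) with a≤c, −a<b≤a
g: translate: b→71 (≡587 mod 258), so (129,587,669)→(129,71,11)
g: flip: (129,71,11)→(11,-71,129)
g: translate: b→-5 (≡-71 mod 22), so (11,-71,129)→(11,-5,15)
g: reduced (well bottom): (11,-5,15) with a≤c, −a<b≤a
reduced forms (11, -5, 15) vs (11, -5, 15) ⇒ equivalent

yes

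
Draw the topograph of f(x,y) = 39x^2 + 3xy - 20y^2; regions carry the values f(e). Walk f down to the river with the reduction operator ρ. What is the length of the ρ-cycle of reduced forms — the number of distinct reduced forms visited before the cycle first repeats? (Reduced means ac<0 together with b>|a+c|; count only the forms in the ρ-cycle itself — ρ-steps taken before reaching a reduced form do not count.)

D = 3129, ⌊√D⌋ = 55
descent: ρ → (-20,37,22)  [lands on river]
river: ρ → (22,51,-6)
river: ρ → (-6,45,46)
river: ρ → (46,47,-5)
river: ρ → (-5,53,16)
river: ρ → (16,43,-20)
ρ-cycle length = 6 (tail of 1 descent step not counted)

6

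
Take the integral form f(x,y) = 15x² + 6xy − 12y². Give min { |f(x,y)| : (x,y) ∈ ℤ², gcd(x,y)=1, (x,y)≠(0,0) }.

river: ρ → (-12,18,9)
river: ρ → (9,18,-12)
river: ρ → (-12,6,15)
river: ρ → (15,24,-3)
river: ρ → (-3,24,15)
river: ρ → (15,6,-12)
closes: descent 0, river 6
min |a| on river = 3

3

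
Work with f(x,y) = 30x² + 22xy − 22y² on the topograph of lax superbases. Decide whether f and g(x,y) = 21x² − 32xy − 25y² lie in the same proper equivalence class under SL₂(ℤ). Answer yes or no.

D₁ = 3124, D₂ = 3124
river cycle of f (length 18): (-22, 22, 30), (30, 38, -14), (-14, 46, 18), (18, 26, -34), (-34, 42, 10), (10, 38, -42), (-42, 46, 6), (6, 50, -26), (-26, 54, 2), (2, 54, -26), … (8 more)
river cycle of g (length 18): (-25, 32, 21), (21, 52, -5), (-5, 48, 41), (41, 34, -12), (-12, 38, 35), (35, 32, -15), (-15, 28, 39), (39, 50, -4), (-4, 54, 13), (13, 50, -12), … (8 more)
cycles differ ⇒ inequivalent

no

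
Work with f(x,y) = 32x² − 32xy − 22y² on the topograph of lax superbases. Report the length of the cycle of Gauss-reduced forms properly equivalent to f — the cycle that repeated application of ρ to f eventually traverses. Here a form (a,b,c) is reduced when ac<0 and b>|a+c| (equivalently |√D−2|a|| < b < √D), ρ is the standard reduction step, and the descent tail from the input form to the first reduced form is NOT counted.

D = 3840, ⌊√D⌋ = 61
descent: ρ → (-22,32,32)  [lands on river]
river: ρ → (32,32,-22)
river: ρ → (-22,56,8)
river: ρ → (8,56,-22)
ρ-cycle length = 4 (tail of 1 descent step not counted)

4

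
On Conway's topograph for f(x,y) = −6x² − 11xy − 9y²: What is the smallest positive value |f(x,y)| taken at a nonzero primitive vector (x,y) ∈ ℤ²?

translate: b→-1 (≡11 mod 12), so (6,11,9)→(6,-1,4)
flip: (6,-1,4)→(4,1,6)
reduced (well bottom): (4,1,6) with a≤c, −a<b≤a
well minimum |f| = |-4| = 4 (negative-definite)

4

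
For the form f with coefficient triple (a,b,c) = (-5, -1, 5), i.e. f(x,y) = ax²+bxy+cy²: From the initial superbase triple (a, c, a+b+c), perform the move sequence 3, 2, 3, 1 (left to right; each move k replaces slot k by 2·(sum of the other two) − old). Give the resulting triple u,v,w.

start (-5,5,-1) = (f(1,0),f(0,1),f(1,1))
replace slot 3: 2·((-5)+5) − (-1) = 1 → (-5,5,1)
replace slot 2: 2·((-5)+1) − 5 = -13 → (-5,-13,1)
replace slot 3: 2·((-5)+(-13)) − 1 = -37 → (-5,-13,-37)
replace slot 1: 2·((-13)+(-37)) − (-5) = -95 → (-95,-13,-37)

-95,-13,-37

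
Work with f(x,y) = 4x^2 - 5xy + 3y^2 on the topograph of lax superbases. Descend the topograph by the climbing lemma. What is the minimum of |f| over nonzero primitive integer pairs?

translate: b→3 (≡-5 mod 8), so (4,-5,3)→(4,3,2)
flip: (4,3,2)→(2,-3,4)
translate: b→1 (≡-3 mod 4), so (2,-3,4)→(2,1,3)
reduced (well bottom): (2,1,3) with a≤c, −a<b≤a
well minimum = a = 2

2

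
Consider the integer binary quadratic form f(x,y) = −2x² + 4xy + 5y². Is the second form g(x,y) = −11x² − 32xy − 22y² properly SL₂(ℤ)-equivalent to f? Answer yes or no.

D₁ = 56, D₂ = 56
river cycle of f (length 4): (5, 6, -1), (-1, 6, 5), (5, 4, -2), (-2, 4, 5)
river cycle of g (length 4): (-1, 6, 5), (5, 4, -2), (-2, 4, 5), (5, 6, -1)
cycles coincide ⇒ equivalent

yes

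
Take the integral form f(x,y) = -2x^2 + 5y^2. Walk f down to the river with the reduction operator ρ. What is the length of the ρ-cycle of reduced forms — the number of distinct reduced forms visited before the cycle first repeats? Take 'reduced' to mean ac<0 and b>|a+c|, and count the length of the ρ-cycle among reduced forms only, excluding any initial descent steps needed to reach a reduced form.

D = 40, ⌊√D⌋ = 6
descent: ρ → (5,0,-2)
descent: ρ → (-2,4,3)  [lands on river]
river: ρ → (3,2,-3)
river: ρ → (-3,4,2)
river: ρ → (2,4,-3)
river: ρ → (-3,2,3)
river: ρ → (3,4,-2)
ρ-cycle length = 6 (tail of 2 descent steps not counted)

6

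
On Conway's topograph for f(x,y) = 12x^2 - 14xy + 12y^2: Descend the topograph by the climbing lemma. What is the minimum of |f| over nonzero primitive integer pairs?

translate: b→10 (≡-14 mod 24), so (12,-14,12)→(12,10,10)
flip: (12,10,10)→(10,-10,12)
translate: b→10 (≡-10 mod 20), so (10,-10,12)→(10,10,12)
reduced (well bottom): (10,10,12) with a≤c, −a<b≤a
well minimum = a = 10

10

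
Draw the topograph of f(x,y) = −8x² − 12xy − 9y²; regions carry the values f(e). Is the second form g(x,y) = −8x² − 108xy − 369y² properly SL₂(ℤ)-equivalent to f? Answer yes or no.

D₁ = -144, D₂ = -144
f is negative-definite; reduce −f:
−f: translate: b→-4 (≡12 mod 16), so (8,12,9)→(8,-4,5)
−f: flip: (8,-4,5)→(5,4,8)
−f: reduced (well bottom): (5,4,8) with a≤c, −a<b≤a
flip sign back: reduced form of f is (-5,-4,-8)
g is negative-definite; reduce −g:
−g: translate: b→-4 (≡108 mod 16), so (8,108,369)→(8,-4,5)
−g: flip: (8,-4,5)→(5,4,8)
−g: reduced (well bottom): (5,4,8) with a≤c, −a<b≤a
flip sign back: reduced form of g is (-5,-4,-8)
reduced forms (-5, -4, -8) vs (-5, -4, -8) ⇒ equivalent

yes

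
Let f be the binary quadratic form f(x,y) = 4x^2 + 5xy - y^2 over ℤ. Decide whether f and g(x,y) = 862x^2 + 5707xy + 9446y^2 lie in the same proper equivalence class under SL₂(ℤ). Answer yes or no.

D₁ = 41, D₂ = 41
river cycle of f (length 10): (-1, 5, 4), (4, 3, -2), (-2, 5, 2), (2, 3, -4), (-4, 5, 1), (1, 5, -4), (-4, 3, 2), (2, 5, -2), (-2, 3, 4), (4, 5, -1)
river cycle of g (length 10): (4, 5, -1), (-1, 5, 4), (4, 3, -2), (-2, 5, 2), (2, 3, -4), (-4, 5, 1), (1, 5, -4), (-4, 3, 2), (2, 5, -2), (-2, 3, 4)
cycles coincide ⇒ equivalent

yes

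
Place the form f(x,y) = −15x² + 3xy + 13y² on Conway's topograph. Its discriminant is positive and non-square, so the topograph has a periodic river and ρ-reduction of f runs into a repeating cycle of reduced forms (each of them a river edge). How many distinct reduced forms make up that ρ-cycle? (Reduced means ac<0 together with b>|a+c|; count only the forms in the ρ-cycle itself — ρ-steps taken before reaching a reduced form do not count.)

D = 789, ⌊√D⌋ = 28
river: ρ → (13,23,-5)
river: ρ → (-5,27,3)
river: ρ → (3,27,-5)
river: ρ → (-5,23,13)
river: ρ → (13,3,-15)
river: ρ → (-15,27,1)
river: ρ → (1,27,-15)
river: ρ → (-15,3,13)
ρ-cycle length = 8 (tail of 0 descent steps not counted)

8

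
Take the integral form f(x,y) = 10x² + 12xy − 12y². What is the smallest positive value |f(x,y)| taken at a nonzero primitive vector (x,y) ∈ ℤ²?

river: ρ → (-12,12,10)
river: ρ → (10,8,-14)
river: ρ → (-14,20,4)
river: ρ → (4,20,-14)
river: ρ → (-14,8,10)
river: ρ → (10,12,-12)
closes: descent 0, river 6
min |a| on river = 4

4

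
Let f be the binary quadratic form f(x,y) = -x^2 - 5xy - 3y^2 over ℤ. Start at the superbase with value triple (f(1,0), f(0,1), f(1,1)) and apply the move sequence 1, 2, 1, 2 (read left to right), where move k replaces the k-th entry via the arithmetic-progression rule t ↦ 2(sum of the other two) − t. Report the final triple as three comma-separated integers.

start (-1,-3,-9) = (f(1,0),f(0,1),f(1,1))
replace slot 1: 2·((-3)+(-9)) − (-1) = -23 → (-23,-3,-9)
replace slot 2: 2·((-23)+(-9)) − (-3) = -61 → (-23,-61,-9)
replace slot 1: 2·((-61)+(-9)) − (-23) = -117 → (-117,-61,-9)
replace slot 2: 2·((-117)+(-9)) − (-61) = -191 → (-117,-191,-9)

-117,-191,-9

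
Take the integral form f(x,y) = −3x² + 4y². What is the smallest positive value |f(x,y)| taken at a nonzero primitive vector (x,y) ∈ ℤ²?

descent: ρ → (4,0,-3)
descent: ρ → (-3,6,1)  [lands on river]
river: ρ → (1,6,-3)
closes: descent 2, river 2
min |a| on river = 1

1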